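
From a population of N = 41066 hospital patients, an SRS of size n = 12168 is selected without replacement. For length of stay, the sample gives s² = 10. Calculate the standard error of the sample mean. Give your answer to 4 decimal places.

0.0240

Under SRS without replacement, Var(ȳ) = (1 − f)·s²/n with f = n/N = 12168/41066 = 0.29630351.
Var(ȳ) = (1 − 0.29630351)·10/12168 = 0.70369649·8.2182774 × 10^-4 = 5.783173 × 10^-4.
SE(ȳ) = √(5.783173 × 10^-4) = 0.0240.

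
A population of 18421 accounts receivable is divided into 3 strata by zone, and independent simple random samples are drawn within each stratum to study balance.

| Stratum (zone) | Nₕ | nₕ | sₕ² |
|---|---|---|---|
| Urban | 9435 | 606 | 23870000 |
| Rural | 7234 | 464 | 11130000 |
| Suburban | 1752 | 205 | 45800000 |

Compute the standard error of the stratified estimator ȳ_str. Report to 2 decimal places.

122.13

Var(ȳ_str) = Σₕ Wₕ²(1 − fₕ)sₕ²/nₕ with Wₕ = Nₕ/N, N = 18421.
Urban: Wₕ = 0.51218718; term = 0.51218718²·(1 − 0.06422893)·23870000/606 = 9669.5622.
Rural: Wₕ = 0.39270398; term = 0.39270398²·(1 − 0.06414155)·11130000/464 = 3461.9274.
Suburban: Wₕ = 0.09510884; term = 0.09510884²·(1 − 0.11700913)·45800000/205 = 1784.4715.
Sum = 14915.961.
SE = √(14915.961) = 122.13.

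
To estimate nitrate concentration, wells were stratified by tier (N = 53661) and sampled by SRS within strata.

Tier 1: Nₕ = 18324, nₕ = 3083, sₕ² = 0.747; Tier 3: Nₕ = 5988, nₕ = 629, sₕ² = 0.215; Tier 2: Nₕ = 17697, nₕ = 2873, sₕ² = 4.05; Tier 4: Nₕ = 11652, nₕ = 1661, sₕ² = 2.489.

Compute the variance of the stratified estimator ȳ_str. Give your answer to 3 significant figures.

2.16 × 10^-4

Var(ȳ_str) = Σₕ Wₕ²(1 − fₕ)sₕ²/nₕ with Wₕ = Nₕ/N, N = 53661.
Tier 1: Wₕ = 0.34147705; term = 0.34147705²·(1 − 0.16824929)·0.747/3083 = 2.3499753 × 10^-5.
Tier 3: Wₕ = 0.11158942; term = 0.11158942²·(1 − 0.10504342)·0.215/629 = 3.8092181 × 10^-6.
Tier 2: Wₕ = 0.32979259; term = 0.32979259²·(1 − 0.16234390)·4.05/2873 = 1.2843013 × 10^-4.
Tier 4: Wₕ = 0.21714094; term = 0.21714094²·(1 − 0.14255064)·2.489/1661 = 6.0582498 × 10^-5.
Sum = 2.163216 × 10^-4.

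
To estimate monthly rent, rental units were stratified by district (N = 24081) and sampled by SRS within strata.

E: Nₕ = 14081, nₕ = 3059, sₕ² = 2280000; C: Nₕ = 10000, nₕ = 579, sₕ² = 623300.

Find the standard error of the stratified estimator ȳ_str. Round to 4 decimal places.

Var(ȳ_str) = Σₕ Wₕ²(1 − fₕ)sₕ²/nₕ with Wₕ = Nₕ/N, N = 24081.
E: Wₕ = 0.58473485; term = 0.58473485²·(1 − 0.21724309)·2280000/3059 = 199.4804.
C: Wₕ = 0.41526515; term = 0.41526515²·(1 − 0.05790000)·623300/579 = 174.89063.
Sum = 374.37103.
SE = √(374.37103) = 19.3487.

19.3487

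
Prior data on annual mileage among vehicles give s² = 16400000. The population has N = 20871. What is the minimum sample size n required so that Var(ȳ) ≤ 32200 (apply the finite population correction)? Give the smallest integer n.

498

Without fpc, n₀ = s²/D = 16400000/32200 = 509.3168.
With fpc, (1 − n/N)·s²/n ≤ D requires n ≥ n₀/(1 + n₀/N) = 509.3168/(1 + 509.3168/20871) = 497.1840.
Rounding up, n = 498.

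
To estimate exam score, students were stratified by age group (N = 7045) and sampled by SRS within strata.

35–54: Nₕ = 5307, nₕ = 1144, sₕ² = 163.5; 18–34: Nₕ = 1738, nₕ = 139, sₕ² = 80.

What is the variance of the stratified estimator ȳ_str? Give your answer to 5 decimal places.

Var(ȳ_str) = Σₕ Wₕ²(1 − fₕ)sₕ²/nₕ with Wₕ = Nₕ/N, N = 7045.
35–54: Wₕ = 0.75330021; term = 0.75330021²·(1 − 0.21556435)·163.5/1144 = 0.063618765.
18–34: Wₕ = 0.24669979; term = 0.24669979²·(1 − 0.07997699)·80/139 = 0.032226373.
Sum = 0.095845138.

0.09585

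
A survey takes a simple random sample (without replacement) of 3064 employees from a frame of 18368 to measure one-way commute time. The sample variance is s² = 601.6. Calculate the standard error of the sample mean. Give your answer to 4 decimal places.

Under SRS without replacement, Var(ȳ) = (1 − f)·s²/n with f = n/N = 3064/18368 = 0.16681185.
Var(ȳ) = (1 − 0.16681185)·601.6/3064 = 0.83318815·0.19634465 = 0.16359203.
SE(ȳ) = √(0.16359203) = 0.4045.

0.4045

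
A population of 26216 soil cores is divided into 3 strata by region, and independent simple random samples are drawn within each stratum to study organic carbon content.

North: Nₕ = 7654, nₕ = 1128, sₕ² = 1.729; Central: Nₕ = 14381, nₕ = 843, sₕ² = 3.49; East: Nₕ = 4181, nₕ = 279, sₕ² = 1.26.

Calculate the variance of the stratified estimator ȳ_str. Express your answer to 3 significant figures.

Var(ȳ_str) = Σₕ Wₕ²(1 − fₕ)sₕ²/nₕ with Wₕ = Nₕ/N, N = 26216.
North: Wₕ = 0.29195911; term = 0.29195911²·(1 − 0.14737392)·1.729/1128 = 1.1140087 × 10^-4.
Central: Wₕ = 0.54855813; term = 0.54855813²·(1 − 0.05861901)·3.49/843 = 0.0011727585.
East: Wₕ = 0.15948276; term = 0.15948276²·(1 − 0.06673045)·1.26/279 = 1.0720151 × 10^-4.
Sum = 0.0013913609.

0.00139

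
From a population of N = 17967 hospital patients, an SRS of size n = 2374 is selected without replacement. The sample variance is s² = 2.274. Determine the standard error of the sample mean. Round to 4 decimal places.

0.0288

Under SRS without replacement, Var(ȳ) = (1 − f)·s²/n with f = n/N = 2374/17967 = 0.13213113.
Var(ȳ) = (1 − 0.13213113)·2.274/2374 = 0.86786887·9.57877 × 10^-4 = 8.3131163 × 10^-4.
SE(ȳ) = √(8.3131163 × 10^-4) = 0.0288.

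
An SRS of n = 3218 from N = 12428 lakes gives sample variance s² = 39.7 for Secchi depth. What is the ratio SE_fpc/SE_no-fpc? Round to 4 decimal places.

0.8609

f = n/N = 3218/12428 = 0.25893145.
SE_no-fpc = √(s²/n) = 0.1110714; SE_fpc = √((1−f)s²/n) = 0.095616188.
Ratio = √(1−f) = 0.86085339.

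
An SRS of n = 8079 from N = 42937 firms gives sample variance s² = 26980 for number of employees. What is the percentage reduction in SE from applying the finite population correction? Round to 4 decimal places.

f = n/N = 8079/42937 = 0.18815940.
SE_no-fpc = √(s²/n) = 1.827436; SE_fpc = √((1−f)s²/n) = 1.64656.
Ratio = √(1−f) = 0.90102198. Reduction = 100·(1 − 0.90102198) = 9.8978%.

9.8978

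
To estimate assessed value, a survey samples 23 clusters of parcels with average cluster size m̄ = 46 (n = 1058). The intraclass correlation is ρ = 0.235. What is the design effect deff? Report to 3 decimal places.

deff = 1 + (46 − 1)·0.235 = 1 + 10.575 = 11.575.

11.575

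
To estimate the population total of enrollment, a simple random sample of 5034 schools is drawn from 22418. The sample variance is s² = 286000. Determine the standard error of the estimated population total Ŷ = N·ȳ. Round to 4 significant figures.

Var(Ŷ) = N²·Var(ȳ) = N²·(1 − n/N)·s²/n.
f = 5034/22418 = 0.22455170; Var(ȳ) = 0.77544830·286000/5034 = 44.056062.
Var(Ŷ) = 22418² · 44.056062 = 2.2141111 × 10^10.
SE(Ŷ) = √(2.2141111 × 10^10) = 148800.

148800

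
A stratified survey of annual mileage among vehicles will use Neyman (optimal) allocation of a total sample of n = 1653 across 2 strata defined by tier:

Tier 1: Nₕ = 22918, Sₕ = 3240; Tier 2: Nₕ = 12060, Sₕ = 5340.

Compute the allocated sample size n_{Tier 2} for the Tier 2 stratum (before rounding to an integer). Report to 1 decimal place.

Neyman allocation: nₕ = n·NₕSₕ / Σⱼ NⱼSⱼ.
Σ NⱼSⱼ = 22918·3240 + 12060·5340 = 1.3865472 × 10^8.
n_{Tier 2} = 1653·12060·5340 / (1.3865472 × 10^8) = 767.8.

767.8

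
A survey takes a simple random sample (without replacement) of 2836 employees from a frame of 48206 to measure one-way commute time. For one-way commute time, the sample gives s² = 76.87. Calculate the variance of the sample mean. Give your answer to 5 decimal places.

0.02551

Under SRS without replacement, Var(ȳ) = (1 − f)·s²/n with f = n/N = 2836/48206 = 0.05883085.
Var(ȳ) = (1 − 0.05883085)·76.87/2836 = 0.94116915·0.027105078 = 0.025510463.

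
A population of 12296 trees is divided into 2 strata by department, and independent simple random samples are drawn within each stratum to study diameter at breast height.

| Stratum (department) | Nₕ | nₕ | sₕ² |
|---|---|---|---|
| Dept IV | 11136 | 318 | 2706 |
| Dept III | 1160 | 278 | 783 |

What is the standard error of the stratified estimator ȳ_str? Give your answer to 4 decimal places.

Var(ȳ_str) = Σₕ Wₕ²(1 − fₕ)sₕ²/nₕ with Wₕ = Nₕ/N, N = 12296.
Dept IV: Wₕ = 0.90566038; term = 0.90566038²·(1 − 0.02855603)·2706/318 = 6.7803039.
Dept III: Wₕ = 0.09433962; term = 0.09433962²·(1 − 0.23965517)·783/278 = 0.01905969.
Sum = 6.7993636.
SE = √(6.7993636) = 2.6076.

2.6076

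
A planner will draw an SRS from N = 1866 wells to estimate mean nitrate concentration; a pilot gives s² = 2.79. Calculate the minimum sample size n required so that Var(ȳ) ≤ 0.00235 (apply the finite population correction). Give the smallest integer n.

Without fpc, n₀ = s²/D = 2.79/0.00235 = 1187.2340.
With fpc, (1 − n/N)·s²/n ≤ D requires n ≥ n₀/(1 + n₀/N) = 1187.2340/(1 + 1187.2340/1866) = 725.5843.
Rounding up, n = 726.

726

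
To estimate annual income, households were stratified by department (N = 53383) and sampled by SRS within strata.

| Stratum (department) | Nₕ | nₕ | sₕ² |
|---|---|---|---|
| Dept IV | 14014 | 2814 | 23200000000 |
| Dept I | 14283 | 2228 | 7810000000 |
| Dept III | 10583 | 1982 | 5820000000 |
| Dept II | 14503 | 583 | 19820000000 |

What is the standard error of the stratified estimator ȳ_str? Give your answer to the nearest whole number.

Var(ȳ_str) = Σₕ Wₕ²(1 − fₕ)sₕ²/nₕ with Wₕ = Nₕ/N, N = 53383.
Dept IV: Wₕ = 0.26251803; term = 0.26251803²·(1 − 0.20079920)·23200000000/2814 = 454085.96.
Dept I: Wₕ = 0.26755709; term = 0.26755709²·(1 − 0.15598964)·7810000000/2228 = 211795.41.
Dept III: Wₕ = 0.19824663; term = 0.19824663²·(1 − 0.18728149)·5820000000/1982 = 93793.151.
Dept II: Wₕ = 0.27167825; term = 0.27167825²·(1 − 0.04019858)·19820000000/583 = 2.4083867 × 10^6.
Sum = 3.1680612 × 10^6.
SE = √(3.1680612 × 10^6) = 1780.

1780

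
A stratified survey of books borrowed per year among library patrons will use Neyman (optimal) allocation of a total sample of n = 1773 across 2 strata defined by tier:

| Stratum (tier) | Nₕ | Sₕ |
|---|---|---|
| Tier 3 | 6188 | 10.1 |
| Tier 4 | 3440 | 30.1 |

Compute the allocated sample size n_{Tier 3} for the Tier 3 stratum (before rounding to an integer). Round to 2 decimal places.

667.36

Neyman allocation: nₕ = n·NₕSₕ / Σⱼ NⱼSⱼ.
Σ NⱼSⱼ = 6188·10.1 + 3440·30.1 = 166042.8.
n_{Tier 3} = 1773·6188·10.1 / 166042.8 = 667.36.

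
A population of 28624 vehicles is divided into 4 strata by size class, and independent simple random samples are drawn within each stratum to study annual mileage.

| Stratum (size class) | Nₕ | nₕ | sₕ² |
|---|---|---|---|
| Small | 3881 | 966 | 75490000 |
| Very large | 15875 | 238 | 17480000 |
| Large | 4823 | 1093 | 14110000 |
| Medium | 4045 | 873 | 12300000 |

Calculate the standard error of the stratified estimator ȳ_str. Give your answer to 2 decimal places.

154.39

Var(ȳ_str) = Σₕ Wₕ²(1 − fₕ)sₕ²/nₕ with Wₕ = Nₕ/N, N = 28624.
Small: Wₕ = 0.13558552; term = 0.13558552²·(1 − 0.24890492)·75490000/966 = 1079.0308.
Very large: Wₕ = 0.55460453; term = 0.55460453²·(1 − 0.01499213)·17480000/238 = 22252.1.
Large: Wₕ = 0.16849497; term = 0.16849497²·(1 − 0.22662243)·14110000/1093 = 283.44728.
Medium: Wₕ = 0.14131498; term = 0.14131498²·(1 − 0.21582200)·12300000/873 = 220.63882.
Sum = 23835.217.
SE = √(23835.217) = 154.39.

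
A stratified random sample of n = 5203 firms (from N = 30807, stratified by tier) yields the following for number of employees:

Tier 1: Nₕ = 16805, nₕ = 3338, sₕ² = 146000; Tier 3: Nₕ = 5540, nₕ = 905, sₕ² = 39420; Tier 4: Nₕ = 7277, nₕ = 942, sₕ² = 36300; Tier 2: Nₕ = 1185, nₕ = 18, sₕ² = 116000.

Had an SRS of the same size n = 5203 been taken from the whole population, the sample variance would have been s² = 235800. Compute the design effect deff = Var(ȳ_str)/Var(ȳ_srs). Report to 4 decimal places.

Var(ȳ_str) = Σ Wₕ²(1−fₕ)sₕ²/nₕ with Wₕ = Nₕ/30807:
  Tier 1: (16805/30807)²·(1−3338/16805)·146000/3338 = 10.429826
  Tier 3: (5540/30807)²·(1−905/5540)·39420/905 = 1.1784977
  Tier 4: (7277/30807)²·(1−942/7277)·36300/942 = 1.8717847
  Tier 2: (1185/30807)²·(1−18/1185)·116000/18 = 9.3902223
  → Var(ȳ_str) = 22.870331.
Var(ȳ_srs) = (1 − 5203/30807)·235800/5203 = 37.665903.
deff = 22.870331 / 37.665903 = 0.6072.

0.6072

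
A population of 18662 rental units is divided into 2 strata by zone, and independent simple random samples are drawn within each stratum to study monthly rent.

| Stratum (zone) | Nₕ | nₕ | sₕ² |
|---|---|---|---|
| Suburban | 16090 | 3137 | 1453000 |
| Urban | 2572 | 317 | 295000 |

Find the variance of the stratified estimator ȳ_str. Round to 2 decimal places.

292.68

Var(ȳ_str) = Σₕ Wₕ²(1 − fₕ)sₕ²/nₕ with Wₕ = Nₕ/N, N = 18662.
Suburban: Wₕ = 0.86217983; term = 0.86217983²·(1 − 0.19496582)·1453000/3137 = 277.17952.
Urban: Wₕ = 0.13782017; term = 0.13782017²·(1 − 0.12325039)·295000/317 = 15.49758.
Sum = 292.6771.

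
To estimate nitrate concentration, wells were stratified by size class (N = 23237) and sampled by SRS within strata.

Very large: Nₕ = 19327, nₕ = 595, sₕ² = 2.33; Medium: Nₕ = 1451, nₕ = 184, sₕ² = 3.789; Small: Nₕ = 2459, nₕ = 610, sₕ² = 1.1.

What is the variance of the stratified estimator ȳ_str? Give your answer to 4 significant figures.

Var(ȳ_str) = Σₕ Wₕ²(1 − fₕ)sₕ²/nₕ with Wₕ = Nₕ/N, N = 23237.
Very large: Wₕ = 0.83173387; term = 0.83173387²·(1 − 0.03078595)·2.33/595 = 0.0026255932.
Medium: Wₕ = 0.06244352; term = 0.06244352²·(1 − 0.12680910)·3.789/184 = 7.0111732 × 10^-5.
Small: Wₕ = 0.10582261; term = 0.10582261²·(1 − 0.24806832)·1.1/610 = 1.5184419 × 10^-5.
Sum = 0.0027108894.

0.002711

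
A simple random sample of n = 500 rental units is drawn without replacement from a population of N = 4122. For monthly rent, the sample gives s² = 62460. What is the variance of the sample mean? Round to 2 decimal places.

109.77

Under SRS without replacement, Var(ȳ) = (1 − f)·s²/n with f = n/N = 500/4122 = 0.12130034.
Var(ȳ) = (1 − 0.12130034)·62460/500 = 0.87869966·124.92 = 109.76716.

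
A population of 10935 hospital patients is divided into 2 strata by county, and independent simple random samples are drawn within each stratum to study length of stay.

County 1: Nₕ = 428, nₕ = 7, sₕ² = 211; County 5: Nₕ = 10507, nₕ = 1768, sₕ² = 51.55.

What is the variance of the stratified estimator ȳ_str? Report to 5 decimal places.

0.06781

Var(ȳ_str) = Σₕ Wₕ²(1 − fₕ)sₕ²/nₕ with Wₕ = Nₕ/N, N = 10935.
County 1: Wₕ = 0.03914037; term = 0.03914037²·(1 − 0.01635514)·211/7 = 0.045422675.
County 5: Wₕ = 0.96085963; term = 0.96085963²·(1 − 0.16826877)·51.55/1768 = 0.022389753.
Sum = 0.067812428.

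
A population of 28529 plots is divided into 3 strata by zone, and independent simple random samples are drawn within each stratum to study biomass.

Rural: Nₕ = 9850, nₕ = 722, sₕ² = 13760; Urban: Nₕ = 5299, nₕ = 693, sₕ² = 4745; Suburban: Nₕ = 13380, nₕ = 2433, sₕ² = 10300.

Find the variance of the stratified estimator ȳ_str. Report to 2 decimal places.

3.07

Var(ȳ_str) = Σₕ Wₕ²(1 − fₕ)sₕ²/nₕ with Wₕ = Nₕ/N, N = 28529.
Rural: Wₕ = 0.34526272; term = 0.34526272²·(1 − 0.07329949)·13760/722 = 2.1053291.
Urban: Wₕ = 0.18574083; term = 0.18574083²·(1 − 0.13077939)·4745/693 = 0.20532779.
Suburban: Wₕ = 0.46899646; term = 0.46899646²·(1 − 0.18183857)·10300/2433 = 0.76185663.
Sum = 3.0725135.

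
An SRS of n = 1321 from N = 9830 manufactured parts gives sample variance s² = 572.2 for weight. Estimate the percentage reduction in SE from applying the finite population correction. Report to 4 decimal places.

f = n/N = 1321/9830 = 0.13438454.
SE_no-fpc = √(s²/n) = 0.65814641; SE_fpc = √((1−f)s²/n) = 0.61232927.
Ratio = √(1−f) = 0.93038458. Reduction = 100·(1 − 0.93038458) = 6.9615%.

6.9615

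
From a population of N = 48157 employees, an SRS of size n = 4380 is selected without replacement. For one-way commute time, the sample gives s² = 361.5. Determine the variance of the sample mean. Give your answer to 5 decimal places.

0.07503

Under SRS without replacement, Var(ȳ) = (1 − f)·s²/n with f = n/N = 4380/48157 = 0.09095251.
Var(ȳ) = (1 − 0.09095251)·361.5/4380 = 0.90904749·0.082534247 = 0.07502755.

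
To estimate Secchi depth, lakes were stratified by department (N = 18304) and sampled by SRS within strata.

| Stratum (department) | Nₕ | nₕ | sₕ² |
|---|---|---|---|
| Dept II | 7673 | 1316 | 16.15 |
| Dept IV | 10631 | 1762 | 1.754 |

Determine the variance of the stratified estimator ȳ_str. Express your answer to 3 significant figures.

0.00207

Var(ȳ_str) = Σₕ Wₕ²(1 − fₕ)sₕ²/nₕ with Wₕ = Nₕ/N, N = 18304.
Dept II: Wₕ = 0.41919799; term = 0.41919799²·(1 − 0.17151049)·16.15/1316 = 0.0017866605.
Dept IV: Wₕ = 0.58080201; term = 0.58080201²·(1 − 0.16574170)·1.754/1762 = 2.8014343 × 10^-4.
Sum = 0.0020668039.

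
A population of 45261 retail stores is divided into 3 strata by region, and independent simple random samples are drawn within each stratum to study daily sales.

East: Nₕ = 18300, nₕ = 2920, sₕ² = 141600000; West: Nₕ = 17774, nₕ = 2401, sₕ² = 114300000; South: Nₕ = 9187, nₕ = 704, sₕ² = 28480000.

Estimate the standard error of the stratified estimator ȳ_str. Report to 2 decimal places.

Var(ȳ_str) = Σₕ Wₕ²(1 − fₕ)sₕ²/nₕ with Wₕ = Nₕ/N, N = 45261.
East: Wₕ = 0.40432160; term = 0.40432160²·(1 − 0.15956284)·141600000/2920 = 6662.5355.
West: Wₕ = 0.39270012; term = 0.39270012²·(1 − 0.13508496)·114300000/2401 = 6349.647.
South: Wₕ = 0.20297828; term = 0.20297828²·(1 − 0.07663002)·28480000/704 = 1539.0128.
Sum = 14551.195.
SE = √(14551.195) = 120.63.

120.63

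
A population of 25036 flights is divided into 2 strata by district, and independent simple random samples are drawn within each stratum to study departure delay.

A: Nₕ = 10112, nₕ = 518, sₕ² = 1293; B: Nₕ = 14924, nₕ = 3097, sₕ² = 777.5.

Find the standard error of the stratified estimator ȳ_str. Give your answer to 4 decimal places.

Var(ȳ_str) = Σₕ Wₕ²(1 − fₕ)sₕ²/nₕ with Wₕ = Nₕ/N, N = 25036.
A: Wₕ = 0.40389839; term = 0.40389839²·(1 − 0.05122627)·1293/518 = 0.38634532.
B: Wₕ = 0.59610161; term = 0.59610161²·(1 − 0.20751809)·777.5/3097 = 0.070695072.
Sum = 0.45704039.
SE = √(0.45704039) = 0.6760.

0.6760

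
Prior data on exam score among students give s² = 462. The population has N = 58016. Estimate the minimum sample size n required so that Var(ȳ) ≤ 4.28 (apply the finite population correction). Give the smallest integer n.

Without fpc, n₀ = s²/D = 462/4.28 = 107.9439.
With fpc, (1 − n/N)·s²/n ≤ D requires n ≥ n₀/(1 + n₀/N) = 107.9439/(1 + 107.9439/58016) = 107.7434.
Rounding up, n = 108.

108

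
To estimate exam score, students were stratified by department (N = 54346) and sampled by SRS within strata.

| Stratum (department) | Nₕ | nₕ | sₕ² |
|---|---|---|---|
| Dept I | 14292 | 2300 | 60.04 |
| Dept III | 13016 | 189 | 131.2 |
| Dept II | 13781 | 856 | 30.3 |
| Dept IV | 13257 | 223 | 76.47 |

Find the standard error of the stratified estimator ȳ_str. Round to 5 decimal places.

Var(ȳ_str) = Σₕ Wₕ²(1 − fₕ)sₕ²/nₕ with Wₕ = Nₕ/N, N = 54346.
Dept I: Wₕ = 0.26298164; term = 0.26298164²·(1 − 0.16092919)·60.04/2300 = 0.0015148244.
Dept III: Wₕ = 0.23950245; term = 0.23950245²·(1 − 0.01452059)·131.2/189 = 0.039240949.
Dept II: Wₕ = 0.25357892; term = 0.25357892²·(1 − 0.06211451)·30.3/856 = 0.00213474.
Dept IV: Wₕ = 0.24393700; term = 0.24393700²·(1 − 0.01682130)·76.47/223 = 0.020061991.
Sum = 0.062952504.
SE = √(0.062952504) = 0.25090.

0.25090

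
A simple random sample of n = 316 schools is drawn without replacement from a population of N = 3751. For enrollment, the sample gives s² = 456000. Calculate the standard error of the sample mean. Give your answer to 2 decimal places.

Under SRS without replacement, Var(ȳ) = (1 − f)·s²/n with f = n/N = 316/3751 = 0.08424420.
Var(ȳ) = (1 − 0.08424420)·456000/316 = 0.91575580·1443.038 = 1321.4704.
SE(ȳ) = √(1321.4704) = 36.35.

36.35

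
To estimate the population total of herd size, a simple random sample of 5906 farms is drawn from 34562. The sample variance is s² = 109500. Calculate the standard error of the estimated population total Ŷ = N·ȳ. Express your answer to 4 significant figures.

Var(Ŷ) = N²·Var(ȳ) = N²·(1 − n/N)·s²/n.
f = 5906/34562 = 0.17088131; Var(ȳ) = 0.82911869·109500/5906 = 15.372248.
Var(Ŷ) = 34562² · 15.372248 = 1.836264 × 10^10.
SE(Ŷ) = √(1.836264 × 10^10) = 135500.

135500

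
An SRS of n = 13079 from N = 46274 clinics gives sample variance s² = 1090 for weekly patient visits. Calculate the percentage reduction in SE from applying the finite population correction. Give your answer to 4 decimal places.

f = n/N = 13079/46274 = 0.28264252.
SE_no-fpc = √(s²/n) = 0.28868617; SE_fpc = √((1−f)s²/n) = 0.24450841.
Ratio = √(1−f) = 0.84696959. Reduction = 100·(1 − 0.84696959) = 15.3030%.

15.3030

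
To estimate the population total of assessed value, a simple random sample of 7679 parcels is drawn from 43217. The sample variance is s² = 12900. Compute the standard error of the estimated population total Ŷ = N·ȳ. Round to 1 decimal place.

50794.5

Var(Ŷ) = N²·Var(ȳ) = N²·(1 − n/N)·s²/n.
f = 7679/43217 = 0.17768471; Var(ȳ) = 0.82231529·12900/7679 = 1.3814126.
Var(Ŷ) = 43217² · 1.3814126 = 2.5800769 × 10^9.
SE(Ŷ) = √(2.5800769 × 10^9) = 50794.5.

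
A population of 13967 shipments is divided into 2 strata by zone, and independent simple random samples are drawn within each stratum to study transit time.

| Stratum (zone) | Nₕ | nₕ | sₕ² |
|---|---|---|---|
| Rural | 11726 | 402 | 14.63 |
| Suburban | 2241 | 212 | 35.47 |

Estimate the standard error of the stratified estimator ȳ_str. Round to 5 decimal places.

Var(ȳ_str) = Σₕ Wₕ²(1 − fₕ)sₕ²/nₕ with Wₕ = Nₕ/N, N = 13967.
Rural: Wₕ = 0.83955037; term = 0.83955037²·(1 − 0.03428279)·14.63/402 = 0.024772039.
Suburban: Wₕ = 0.16044963; term = 0.16044963²·(1 − 0.09460062)·35.47/212 = 0.0038998057.
Sum = 0.028671845.
SE = √(0.028671845) = 0.16933.

0.16933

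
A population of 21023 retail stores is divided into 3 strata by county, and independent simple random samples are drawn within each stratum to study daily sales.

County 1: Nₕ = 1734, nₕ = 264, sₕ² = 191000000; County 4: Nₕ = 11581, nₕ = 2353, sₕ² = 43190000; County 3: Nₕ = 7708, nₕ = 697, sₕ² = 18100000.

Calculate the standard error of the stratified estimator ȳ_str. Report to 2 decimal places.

108.56

Var(ȳ_str) = Σₕ Wₕ²(1 − fₕ)sₕ²/nₕ with Wₕ = Nₕ/N, N = 21023.
County 1: Wₕ = 0.08248109; term = 0.08248109²·(1 − 0.15224913)·191000000/264 = 4172.5974.
County 4: Wₕ = 0.55087285; term = 0.55087285²·(1 − 0.20317762)·43190000/2353 = 4438.3908.
County 3: Wₕ = 0.36664605; term = 0.36664605²·(1 − 0.09042553)·18100000/697 = 3175.2512.
Sum = 11786.239.
SE = √(11786.239) = 108.56.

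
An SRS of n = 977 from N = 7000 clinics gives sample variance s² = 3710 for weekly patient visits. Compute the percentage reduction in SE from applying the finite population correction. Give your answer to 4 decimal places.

7.2407

f = n/N = 977/7000 = 0.13957143.
SE_no-fpc = √(s²/n) = 1.9486762; SE_fpc = √((1−f)s²/n) = 1.8075782.
Ratio = √(1−f) = 0.92759289. Reduction = 100·(1 − 0.92759289) = 7.2407%.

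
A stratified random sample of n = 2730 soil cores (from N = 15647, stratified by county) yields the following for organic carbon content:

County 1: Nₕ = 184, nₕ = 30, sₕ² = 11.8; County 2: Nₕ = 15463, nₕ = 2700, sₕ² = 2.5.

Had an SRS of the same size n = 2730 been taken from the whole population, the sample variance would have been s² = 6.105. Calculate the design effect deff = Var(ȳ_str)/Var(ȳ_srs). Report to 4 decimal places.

Var(ȳ_str) = Σ Wₕ²(1−fₕ)sₕ²/nₕ with Wₕ = Nₕ/15647:
  County 1: (184/15647)²·(1−30/184)·11.8/30 = 4.5523656 × 10^-5
  County 2: (15463/15647)²·(1−2700/15463)·2.5/2700 = 7.4638105 × 10^-4
  → Var(ȳ_str) = 7.9190471 × 10^-4.
Var(ȳ_srs) = (1 − 2730/15647)·6.105/2730 = 0.0018460931.
deff = (7.9190471 × 10^-4) / 0.0018460931 = 0.4290.

0.4290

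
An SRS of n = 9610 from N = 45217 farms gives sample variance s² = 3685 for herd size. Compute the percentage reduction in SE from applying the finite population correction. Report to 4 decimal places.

11.2605

f = n/N = 9610/45217 = 0.21253069.
SE_no-fpc = √(s²/n) = 0.61923722; SE_fpc = √((1−f)s²/n) = 0.54950781.
Ratio = √(1−f) = 0.88739468. Reduction = 100·(1 − 0.88739468) = 11.2605%.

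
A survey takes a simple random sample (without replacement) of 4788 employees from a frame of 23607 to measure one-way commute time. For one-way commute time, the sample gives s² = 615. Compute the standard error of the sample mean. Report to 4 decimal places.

Under SRS without replacement, Var(ȳ) = (1 − f)·s²/n with f = n/N = 4788/23607 = 0.20282120.
Var(ȳ) = (1 − 0.20282120)·615/4788 = 0.79717880·0.12844612 = 0.10239452.
SE(ȳ) = √(0.10239452) = 0.3200.

0.3200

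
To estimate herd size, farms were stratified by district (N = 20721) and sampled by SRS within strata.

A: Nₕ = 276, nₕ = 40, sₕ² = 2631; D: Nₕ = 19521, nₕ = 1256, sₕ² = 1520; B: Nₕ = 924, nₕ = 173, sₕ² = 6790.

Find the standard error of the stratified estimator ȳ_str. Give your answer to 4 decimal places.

1.0385

Var(ȳ_str) = Σₕ Wₕ²(1 − fₕ)sₕ²/nₕ with Wₕ = Nₕ/N, N = 20721.
A: Wₕ = 0.01331982; term = 0.01331982²·(1 − 0.14492754)·2631/40 = 0.0099783911.
D: Wₕ = 0.94208774; term = 0.94208774²·(1 − 0.06434097)·1520/1256 = 1.0049727.
B: Wₕ = 0.04459244; term = 0.04459244²·(1 − 0.18722944)·6790/173 = 0.06343284.
Sum = 1.0783839.
SE = √(1.0783839) = 1.0385.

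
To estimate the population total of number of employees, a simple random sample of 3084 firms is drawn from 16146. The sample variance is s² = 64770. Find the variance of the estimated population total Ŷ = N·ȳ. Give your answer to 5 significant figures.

4.4293 × 10^9

Var(Ŷ) = N²·Var(ȳ) = N²·(1 − n/N)·s²/n.
f = 3084/16146 = 0.19100706; Var(ȳ) = 0.80899294·64770/3084 = 16.990426.
Var(Ŷ) = 16146² · 16.990426 = 4.4292905 × 10^9.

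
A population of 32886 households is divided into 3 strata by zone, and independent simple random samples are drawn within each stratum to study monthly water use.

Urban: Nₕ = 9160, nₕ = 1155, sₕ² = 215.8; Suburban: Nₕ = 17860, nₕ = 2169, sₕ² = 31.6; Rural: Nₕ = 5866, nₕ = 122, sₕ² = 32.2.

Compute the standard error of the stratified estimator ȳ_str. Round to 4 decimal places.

Var(ȳ_str) = Σₕ Wₕ²(1 − fₕ)sₕ²/nₕ with Wₕ = Nₕ/N, N = 32886.
Urban: Wₕ = 0.27853798; term = 0.27853798²·(1 − 0.12609170)·215.8/1155 = 0.012667886.
Suburban: Wₕ = 0.54308824; term = 0.54308824²·(1 − 0.12144457)·31.6/2169 = 0.0037751786.
Rural: Wₕ = 0.17837378; term = 0.17837378²·(1 − 0.02079782)·32.2/122 = 0.0082230026.
Sum = 0.024666067.
SE = √(0.024666067) = 0.1571.

0.1571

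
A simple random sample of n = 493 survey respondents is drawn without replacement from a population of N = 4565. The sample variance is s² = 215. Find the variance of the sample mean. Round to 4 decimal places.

0.3890

Under SRS without replacement, Var(ȳ) = (1 − f)·s²/n with f = n/N = 493/4565 = 0.10799562.
Var(ȳ) = (1 − 0.10799562)·215/493 = 0.89200438·0.43610548 = 0.389008.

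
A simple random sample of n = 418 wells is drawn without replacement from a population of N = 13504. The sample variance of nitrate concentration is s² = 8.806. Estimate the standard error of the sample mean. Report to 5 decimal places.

0.14288

Under SRS without replacement, Var(ȳ) = (1 − f)·s²/n with f = n/N = 418/13504 = 0.03095379.
Var(ȳ) = (1 − 0.03095379)·8.806/418 = 0.96904621·0.021066986 = 0.020414883.
SE(ȳ) = √(0.020414883) = 0.14288.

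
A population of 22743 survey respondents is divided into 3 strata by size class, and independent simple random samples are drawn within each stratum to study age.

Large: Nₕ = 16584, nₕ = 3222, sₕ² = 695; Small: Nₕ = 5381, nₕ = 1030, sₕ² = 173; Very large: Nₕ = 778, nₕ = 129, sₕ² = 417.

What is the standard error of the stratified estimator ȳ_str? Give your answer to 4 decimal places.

Var(ȳ_str) = Σₕ Wₕ²(1 − fₕ)sₕ²/nₕ with Wₕ = Nₕ/N, N = 22743.
Large: Wₕ = 0.72919140; term = 0.72919140²·(1 − 0.19428365)·695/3222 = 0.092411181.
Small: Wₕ = 0.23660027; term = 0.23660027²·(1 − 0.19141424)·173/1030 = 0.0076026579.
Very large: Wₕ = 0.03420833; term = 0.03420833²·(1 − 0.16580977)·417/129 = 0.0031555505.
Sum = 0.10316939.
SE = √(0.10316939) = 0.3212.

0.3212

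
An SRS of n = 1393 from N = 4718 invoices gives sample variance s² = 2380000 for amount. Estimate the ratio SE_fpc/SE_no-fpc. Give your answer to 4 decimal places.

f = n/N = 1393/4718 = 0.29525223.
SE_no-fpc = √(s²/n) = 41.334522; SE_fpc = √((1−f)s²/n) = 34.700024.
Ratio = √(1−f) = 0.83949257.

0.8395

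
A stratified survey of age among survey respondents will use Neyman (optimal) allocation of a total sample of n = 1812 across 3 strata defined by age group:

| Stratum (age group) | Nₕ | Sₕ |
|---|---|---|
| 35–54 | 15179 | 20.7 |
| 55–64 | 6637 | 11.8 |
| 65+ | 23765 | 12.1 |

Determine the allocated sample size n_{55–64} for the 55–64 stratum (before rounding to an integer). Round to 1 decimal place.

208.7

Neyman allocation: nₕ = n·NₕSₕ / Σⱼ NⱼSⱼ.
Σ NⱼSⱼ = 15179·20.7 + 6637·11.8 + 23765·12.1 = 680078.4.
n_{55–64} = 1812·6637·11.8 / 680078.4 = 208.7.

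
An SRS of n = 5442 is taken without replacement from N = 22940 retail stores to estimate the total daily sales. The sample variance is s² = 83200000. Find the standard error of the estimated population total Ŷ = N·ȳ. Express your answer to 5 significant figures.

2.4773 × 10^6

Var(Ŷ) = N²·Var(ȳ) = N²·(1 − n/N)·s²/n.
f = 5442/22940 = 0.23722755; Var(ȳ) = 0.76277245·83200000/5442 = 11661.644.
Var(Ŷ) = 22940² · 11661.644 = 6.1368655 × 10^12.
SE(Ŷ) = √(6.1368655 × 10^12) = 2.4773 × 10^6.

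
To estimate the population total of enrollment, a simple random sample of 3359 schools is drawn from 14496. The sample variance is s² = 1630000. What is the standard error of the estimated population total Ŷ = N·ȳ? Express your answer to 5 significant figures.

Var(Ŷ) = N²·Var(ȳ) = N²·(1 − n/N)·s²/n.
f = 3359/14496 = 0.23171909; Var(ȳ) = 0.76828091·1630000/3359 = 372.81866.
Var(Ŷ) = 14496² · 372.81866 = 7.8341882 × 10^10.
SE(Ŷ) = √(7.8341882 × 10^10) = 279900.

279900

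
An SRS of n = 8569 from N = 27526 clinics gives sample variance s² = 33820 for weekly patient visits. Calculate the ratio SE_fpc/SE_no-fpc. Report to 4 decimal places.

f = n/N = 8569/27526 = 0.31130567.
SE_no-fpc = √(s²/n) = 1.9866517; SE_fpc = √((1−f)s²/n) = 1.6486747.
Ratio = √(1−f) = 0.82987609.

0.8299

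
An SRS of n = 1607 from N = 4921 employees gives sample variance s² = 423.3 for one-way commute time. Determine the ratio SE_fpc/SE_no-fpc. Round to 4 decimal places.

f = n/N = 1607/4921 = 0.32655964.
SE_no-fpc = √(s²/n) = 0.51323492; SE_fpc = √((1−f)s²/n) = 0.42117808.
Ratio = √(1−f) = 0.82063412.

0.8206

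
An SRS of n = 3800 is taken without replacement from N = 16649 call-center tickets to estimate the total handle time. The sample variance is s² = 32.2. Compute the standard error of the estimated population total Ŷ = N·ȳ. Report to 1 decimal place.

1346.4

Var(Ŷ) = N²·Var(ȳ) = N²·(1 − n/N)·s²/n.
f = 3800/16649 = 0.22824194; Var(ȳ) = 0.77175806·32.2/3800 = 0.0065396341.
Var(Ŷ) = 16649² · 0.0065396341 = 1.812716 × 10^6.
SE(Ŷ) = √(1.812716 × 10^6) = 1346.4.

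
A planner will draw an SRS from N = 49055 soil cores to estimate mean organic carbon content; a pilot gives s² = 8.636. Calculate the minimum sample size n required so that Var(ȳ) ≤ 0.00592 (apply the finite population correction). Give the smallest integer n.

Without fpc, n₀ = s²/D = 8.636/0.00592 = 1458.7838.
With fpc, (1 − n/N)·s²/n ≤ D requires n ≥ n₀/(1 + n₀/N) = 1458.7838/(1 + 1458.7838/49055) = 1416.6557.
Rounding up, n = 1417.

1417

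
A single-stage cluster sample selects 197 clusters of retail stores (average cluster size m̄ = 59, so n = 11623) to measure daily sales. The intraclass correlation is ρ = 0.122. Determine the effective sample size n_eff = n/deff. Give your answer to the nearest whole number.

1439

deff = 1 + (59 − 1)·0.122 = 1 + 7.076 = 8.076.
n_eff = 11623 / 8.076 = 1439.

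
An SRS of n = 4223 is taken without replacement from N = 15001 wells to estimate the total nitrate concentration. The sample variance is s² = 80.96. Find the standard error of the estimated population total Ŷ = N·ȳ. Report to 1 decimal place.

1760.6

Var(Ŷ) = N²·Var(ȳ) = N²·(1 − n/N)·s²/n.
f = 4223/15001 = 0.28151457; Var(ȳ) = 0.71848543·80.96/4223 = 0.013774232.
Var(Ŷ) = 15001² · 0.013774232 = 3.0996154 × 10^6.
SE(Ŷ) = √(3.0996154 × 10^6) = 1760.6.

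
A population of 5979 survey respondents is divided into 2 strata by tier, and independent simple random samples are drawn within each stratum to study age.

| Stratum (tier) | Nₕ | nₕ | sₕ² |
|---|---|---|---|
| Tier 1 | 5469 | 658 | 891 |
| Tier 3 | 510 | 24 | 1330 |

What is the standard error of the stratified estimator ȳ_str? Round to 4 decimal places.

Var(ȳ_str) = Σₕ Wₕ²(1 − fₕ)sₕ²/nₕ with Wₕ = Nₕ/N, N = 5979.
Tier 1: Wₕ = 0.91470146; term = 0.91470146²·(1 − 0.12031450)·891/658 = 0.99663924.
Tier 3: Wₕ = 0.08529854; term = 0.08529854²·(1 − 0.04705882)·1330/24 = 0.38422864.
Sum = 1.3808679.
SE = √(1.3808679) = 1.1751.

1.1751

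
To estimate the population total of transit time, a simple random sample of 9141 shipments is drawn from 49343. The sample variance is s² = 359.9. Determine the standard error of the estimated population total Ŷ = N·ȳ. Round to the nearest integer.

Var(Ŷ) = N²·Var(ȳ) = N²·(1 − n/N)·s²/n.
f = 9141/49343 = 0.18525424; Var(ȳ) = 0.81474576·359.9/9141 = 0.032078219.
Var(Ŷ) = 49343² · 0.032078219 = 7.8101855 × 10^7.
SE(Ŷ) = √(7.8101855 × 10^7) = 8838.

8838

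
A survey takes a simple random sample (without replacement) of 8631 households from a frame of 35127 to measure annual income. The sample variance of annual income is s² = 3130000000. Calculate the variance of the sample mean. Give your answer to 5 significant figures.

273540

Under SRS without replacement, Var(ȳ) = (1 − f)·s²/n with f = n/N = 8631/35127 = 0.24570843.
Var(ȳ) = (1 − 0.24570843)·3130000000/8631 = 0.75429157·362646.28 = 273541.03.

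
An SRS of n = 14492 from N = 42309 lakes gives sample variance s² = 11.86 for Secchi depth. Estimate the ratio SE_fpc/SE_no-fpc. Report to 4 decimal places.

f = n/N = 14492/42309 = 0.34252759.
SE_no-fpc = √(s²/n) = 0.028607386; SE_fpc = √((1−f)s²/n) = 0.023196205.
Ratio = √(1−f) = 0.81084672.

0.8108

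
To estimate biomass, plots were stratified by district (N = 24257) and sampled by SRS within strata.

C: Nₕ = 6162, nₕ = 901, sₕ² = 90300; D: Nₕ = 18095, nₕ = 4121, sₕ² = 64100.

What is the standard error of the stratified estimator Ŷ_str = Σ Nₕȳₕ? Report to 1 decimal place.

84747.4

Var(Ŷ_str) = Σₕ Nₕ²(1 − fₕ)sₕ²/nₕ.
C: 6162²·(1 − 901/6162)·90300/901 = 3.2490243 × 10^9.
D: 18095²·(1 − 4121/18095)·64100/4121 = 3.9330978 × 10^9.
Sum = 7.1821221 × 10^9.
SE = √(7.1821221 × 10^9) = 84747.4.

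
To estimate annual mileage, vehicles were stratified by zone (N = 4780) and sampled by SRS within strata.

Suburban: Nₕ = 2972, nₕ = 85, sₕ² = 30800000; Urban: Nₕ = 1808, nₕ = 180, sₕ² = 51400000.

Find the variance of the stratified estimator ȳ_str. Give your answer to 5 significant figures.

172860

Var(ȳ_str) = Σₕ Wₕ²(1 − fₕ)sₕ²/nₕ with Wₕ = Nₕ/N, N = 4780.
Suburban: Wₕ = 0.62175732; term = 0.62175732²·(1 − 0.02860027)·30800000/85 = 136072.88.
Urban: Wₕ = 0.37824268; term = 0.37824268²·(1 − 0.09955752)·51400000/180 = 36786.43.
Sum = 172859.31.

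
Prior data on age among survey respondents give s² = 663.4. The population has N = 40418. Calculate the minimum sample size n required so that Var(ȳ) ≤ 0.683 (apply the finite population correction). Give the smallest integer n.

949

Without fpc, n₀ = s²/D = 663.4/0.683 = 971.3031.
With fpc, (1 − n/N)·s²/n ≤ D requires n ≥ n₀/(1 + n₀/N) = 971.3031/(1 + 971.3031/40418) = 948.5091.
Rounding up, n = 949.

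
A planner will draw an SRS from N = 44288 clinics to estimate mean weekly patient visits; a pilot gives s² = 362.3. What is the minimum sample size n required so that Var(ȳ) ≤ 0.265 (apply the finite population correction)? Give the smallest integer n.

Without fpc, n₀ = s²/D = 362.3/0.265 = 1367.1698.
With fpc, (1 − n/N)·s²/n ≤ D requires n ≥ n₀/(1 + n₀/N) = 1367.1698/(1 + 1367.1698/44288) = 1326.2291.
Rounding up, n = 1327.

1327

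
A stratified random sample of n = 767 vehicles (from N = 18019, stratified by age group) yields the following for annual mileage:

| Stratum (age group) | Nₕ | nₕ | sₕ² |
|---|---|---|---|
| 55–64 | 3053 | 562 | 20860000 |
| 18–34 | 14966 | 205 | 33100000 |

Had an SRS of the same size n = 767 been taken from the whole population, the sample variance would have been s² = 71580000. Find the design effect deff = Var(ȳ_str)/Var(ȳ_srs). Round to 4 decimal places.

1.2392

Var(ȳ_str) = Σ Wₕ²(1−fₕ)sₕ²/nₕ with Wₕ = Nₕ/18019:
  55–64: (3053/18019)²·(1−562/3053)·20860000/562 = 869.39502
  18–34: (14966/18019)²·(1−205/14966)·33100000/205 = 109858.66
  → Var(ȳ_str) = 110728.06.
Var(ȳ_srs) = (1 − 767/18019)·71580000/767 = 89352.168.
deff = 110728.06 / 89352.168 = 1.2392.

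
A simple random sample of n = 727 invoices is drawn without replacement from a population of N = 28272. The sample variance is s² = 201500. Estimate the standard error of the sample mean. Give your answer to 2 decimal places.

16.43

Under SRS without replacement, Var(ȳ) = (1 − f)·s²/n with f = n/N = 727/28272 = 0.02571449.
Var(ȳ) = (1 − 0.02571449)·201500/727 = 0.97428551·277.16644 = 270.03924.
SE(ȳ) = √(270.03924) = 16.43.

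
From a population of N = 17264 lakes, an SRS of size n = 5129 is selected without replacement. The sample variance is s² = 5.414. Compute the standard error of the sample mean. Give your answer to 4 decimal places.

Under SRS without replacement, Var(ȳ) = (1 − f)·s²/n with f = n/N = 5129/17264 = 0.29709222.
Var(ȳ) = (1 − 0.29709222)·5.414/5129 = 0.70290778·0.0010555664 = 7.4196583 × 10^-4.
SE(ȳ) = √(7.4196583 × 10^-4) = 0.0272.

0.0272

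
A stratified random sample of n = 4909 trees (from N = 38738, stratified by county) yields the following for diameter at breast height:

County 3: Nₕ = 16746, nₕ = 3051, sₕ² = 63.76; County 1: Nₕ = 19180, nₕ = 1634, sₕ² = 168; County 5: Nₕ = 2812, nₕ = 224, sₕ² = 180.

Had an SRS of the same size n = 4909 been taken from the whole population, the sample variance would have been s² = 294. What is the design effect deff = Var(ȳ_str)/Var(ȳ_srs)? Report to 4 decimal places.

Var(ȳ_str) = Σ Wₕ²(1−fₕ)sₕ²/nₕ with Wₕ = Nₕ/38738:
  County 3: (16746/38738)²·(1−3051/16746)·63.76/3051 = 0.0031937788
  County 1: (19180/38738)²·(1−1634/19180)·168/1634 = 0.023057359
  County 5: (2812/38738)²·(1−224/2812)·180/224 = 0.0038969935
  → Var(ȳ_str) = 0.030148131.
Var(ȳ_srs) = (1 − 4909/38738)·294/4909 = 0.052300551.
deff = 0.030148131 / 0.052300551 = 0.5764.

0.5764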